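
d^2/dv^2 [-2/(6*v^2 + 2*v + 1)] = 8*(18*v^2 + 6*v - 2*(6*v + 1)^2 + 3)/(6*v^2 + 2*v + 1)^3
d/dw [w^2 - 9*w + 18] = 2*w - 9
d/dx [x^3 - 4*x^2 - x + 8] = 3*x^2 - 8*x - 1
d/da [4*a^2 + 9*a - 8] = 8*a + 9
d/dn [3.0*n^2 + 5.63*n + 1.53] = 6.0*n + 5.63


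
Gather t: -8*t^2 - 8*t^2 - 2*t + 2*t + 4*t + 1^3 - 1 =-16*t^2 + 4*t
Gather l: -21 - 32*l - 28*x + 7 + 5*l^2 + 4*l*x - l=5*l^2 + l*(4*x - 33) - 28*x - 14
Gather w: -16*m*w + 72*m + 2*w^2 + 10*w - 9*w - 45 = 72*m + 2*w^2 + w*(1 - 16*m) - 45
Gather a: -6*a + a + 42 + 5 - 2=45 - 5*a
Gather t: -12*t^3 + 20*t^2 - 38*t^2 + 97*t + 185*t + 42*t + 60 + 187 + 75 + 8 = -12*t^3 - 18*t^2 + 324*t + 330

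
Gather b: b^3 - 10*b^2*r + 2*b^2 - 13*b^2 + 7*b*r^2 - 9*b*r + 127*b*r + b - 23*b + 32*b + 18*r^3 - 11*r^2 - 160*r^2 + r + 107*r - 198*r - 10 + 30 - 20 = b^3 + b^2*(-10*r - 11) + b*(7*r^2 + 118*r + 10) + 18*r^3 - 171*r^2 - 90*r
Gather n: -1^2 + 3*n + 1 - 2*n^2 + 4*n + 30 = -2*n^2 + 7*n + 30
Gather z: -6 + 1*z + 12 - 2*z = 6 - z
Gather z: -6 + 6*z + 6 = 6*z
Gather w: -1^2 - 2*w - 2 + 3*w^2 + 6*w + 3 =3*w^2 + 4*w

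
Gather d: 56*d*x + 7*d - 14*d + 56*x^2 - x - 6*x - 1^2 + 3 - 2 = d*(56*x - 7) + 56*x^2 - 7*x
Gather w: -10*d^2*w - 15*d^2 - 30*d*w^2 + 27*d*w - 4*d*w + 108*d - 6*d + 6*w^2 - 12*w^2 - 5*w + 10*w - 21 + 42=-15*d^2 + 102*d + w^2*(-30*d - 6) + w*(-10*d^2 + 23*d + 5) + 21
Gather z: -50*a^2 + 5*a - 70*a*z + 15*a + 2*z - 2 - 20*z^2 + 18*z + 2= -50*a^2 + 20*a - 20*z^2 + z*(20 - 70*a)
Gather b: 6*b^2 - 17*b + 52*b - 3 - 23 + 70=6*b^2 + 35*b + 44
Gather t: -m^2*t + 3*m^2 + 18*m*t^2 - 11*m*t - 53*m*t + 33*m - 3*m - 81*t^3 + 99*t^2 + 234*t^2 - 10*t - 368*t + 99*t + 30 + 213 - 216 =3*m^2 + 30*m - 81*t^3 + t^2*(18*m + 333) + t*(-m^2 - 64*m - 279) + 27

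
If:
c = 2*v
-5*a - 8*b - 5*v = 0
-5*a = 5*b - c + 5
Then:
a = 41*v/15 - 8/3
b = 5/3 - 7*v/3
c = 2*v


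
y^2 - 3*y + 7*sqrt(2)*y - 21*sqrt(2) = (y - 3)*(y + 7*sqrt(2))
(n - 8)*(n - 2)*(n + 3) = n^3 - 7*n^2 - 14*n + 48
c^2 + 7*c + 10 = (c + 2)*(c + 5)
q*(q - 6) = q^2 - 6*q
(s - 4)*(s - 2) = s^2 - 6*s + 8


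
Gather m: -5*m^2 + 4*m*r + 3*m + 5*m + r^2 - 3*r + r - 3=-5*m^2 + m*(4*r + 8) + r^2 - 2*r - 3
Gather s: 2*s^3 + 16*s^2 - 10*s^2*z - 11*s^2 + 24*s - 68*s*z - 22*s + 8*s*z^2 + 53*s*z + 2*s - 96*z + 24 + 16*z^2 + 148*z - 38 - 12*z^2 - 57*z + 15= 2*s^3 + s^2*(5 - 10*z) + s*(8*z^2 - 15*z + 4) + 4*z^2 - 5*z + 1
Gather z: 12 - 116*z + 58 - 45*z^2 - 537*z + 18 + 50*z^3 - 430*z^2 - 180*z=50*z^3 - 475*z^2 - 833*z + 88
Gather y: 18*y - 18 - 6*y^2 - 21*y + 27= -6*y^2 - 3*y + 9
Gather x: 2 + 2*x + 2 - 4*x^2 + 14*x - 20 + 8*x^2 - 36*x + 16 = 4*x^2 - 20*x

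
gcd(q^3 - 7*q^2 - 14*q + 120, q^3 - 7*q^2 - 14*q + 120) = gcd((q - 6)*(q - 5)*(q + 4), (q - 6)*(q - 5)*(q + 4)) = q^3 - 7*q^2 - 14*q + 120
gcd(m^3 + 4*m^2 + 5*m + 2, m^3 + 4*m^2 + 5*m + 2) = m^3 + 4*m^2 + 5*m + 2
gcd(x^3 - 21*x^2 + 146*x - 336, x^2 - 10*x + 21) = x - 7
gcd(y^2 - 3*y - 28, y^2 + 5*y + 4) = y + 4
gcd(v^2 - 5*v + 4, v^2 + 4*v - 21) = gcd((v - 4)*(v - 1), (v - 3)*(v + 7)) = 1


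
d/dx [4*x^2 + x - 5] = 8*x + 1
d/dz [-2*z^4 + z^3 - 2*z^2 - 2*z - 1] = -8*z^3 + 3*z^2 - 4*z - 2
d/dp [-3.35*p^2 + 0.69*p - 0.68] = 0.69 - 6.7*p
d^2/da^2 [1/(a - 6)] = 2/(a - 6)^3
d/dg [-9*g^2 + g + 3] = 1 - 18*g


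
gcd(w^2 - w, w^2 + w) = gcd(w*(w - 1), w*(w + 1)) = w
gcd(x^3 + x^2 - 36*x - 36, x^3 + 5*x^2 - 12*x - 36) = x + 6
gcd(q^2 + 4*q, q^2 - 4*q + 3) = 1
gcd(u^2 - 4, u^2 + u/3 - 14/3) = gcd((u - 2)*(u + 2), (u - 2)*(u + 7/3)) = u - 2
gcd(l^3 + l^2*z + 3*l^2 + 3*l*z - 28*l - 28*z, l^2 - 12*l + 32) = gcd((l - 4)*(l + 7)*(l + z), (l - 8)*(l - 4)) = l - 4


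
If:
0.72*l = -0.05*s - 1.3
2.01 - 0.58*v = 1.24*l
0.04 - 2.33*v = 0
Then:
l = 1.61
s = -49.23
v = 0.02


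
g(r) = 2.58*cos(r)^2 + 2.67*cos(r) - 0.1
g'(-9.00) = -0.84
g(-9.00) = -0.39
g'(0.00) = 0.00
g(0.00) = 5.15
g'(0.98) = -4.60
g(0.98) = 2.19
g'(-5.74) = -3.66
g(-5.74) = 4.08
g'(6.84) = -3.73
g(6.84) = 4.03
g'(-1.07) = 4.52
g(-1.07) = 1.78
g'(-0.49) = 3.40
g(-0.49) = 4.26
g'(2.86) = 0.64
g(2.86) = -0.28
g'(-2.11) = 0.02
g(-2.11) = -0.79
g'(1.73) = -1.83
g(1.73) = -0.46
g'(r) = -5.16*sin(r)*cos(r) - 2.67*sin(r)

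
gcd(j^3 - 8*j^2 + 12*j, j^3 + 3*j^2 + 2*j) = j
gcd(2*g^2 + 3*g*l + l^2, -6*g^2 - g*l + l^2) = 2*g + l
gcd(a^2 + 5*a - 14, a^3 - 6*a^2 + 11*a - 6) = a - 2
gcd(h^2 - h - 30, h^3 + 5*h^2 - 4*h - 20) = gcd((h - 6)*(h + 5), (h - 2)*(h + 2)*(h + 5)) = h + 5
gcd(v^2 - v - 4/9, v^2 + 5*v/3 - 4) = v - 4/3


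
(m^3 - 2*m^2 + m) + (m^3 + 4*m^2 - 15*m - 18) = 2*m^3 + 2*m^2 - 14*m - 18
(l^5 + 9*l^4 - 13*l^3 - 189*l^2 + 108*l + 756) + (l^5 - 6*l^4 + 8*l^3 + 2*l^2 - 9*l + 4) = 2*l^5 + 3*l^4 - 5*l^3 - 187*l^2 + 99*l + 760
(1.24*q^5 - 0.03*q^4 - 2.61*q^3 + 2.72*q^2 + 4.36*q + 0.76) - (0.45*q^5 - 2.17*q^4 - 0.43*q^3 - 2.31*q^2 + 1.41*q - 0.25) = 0.79*q^5 + 2.14*q^4 - 2.18*q^3 + 5.03*q^2 + 2.95*q + 1.01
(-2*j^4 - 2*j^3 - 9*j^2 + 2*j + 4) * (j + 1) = -2*j^5 - 4*j^4 - 11*j^3 - 7*j^2 + 6*j + 4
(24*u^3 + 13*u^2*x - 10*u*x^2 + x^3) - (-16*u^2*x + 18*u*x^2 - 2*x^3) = 24*u^3 + 29*u^2*x - 28*u*x^2 + 3*x^3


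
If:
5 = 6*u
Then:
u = 5/6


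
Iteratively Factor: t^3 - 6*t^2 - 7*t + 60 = (t + 3)*(t^2 - 9*t + 20) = (t - 5)*(t + 3)*(t - 4)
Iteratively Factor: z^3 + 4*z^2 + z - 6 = (z + 3)*(z^2 + z - 2) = (z - 1)*(z + 3)*(z + 2)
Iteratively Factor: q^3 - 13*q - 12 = (q + 3)*(q^2 - 3*q - 4) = (q + 1)*(q + 3)*(q - 4)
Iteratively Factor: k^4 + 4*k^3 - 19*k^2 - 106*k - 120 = (k + 3)*(k^3 + k^2 - 22*k - 40) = (k + 3)*(k + 4)*(k^2 - 3*k - 10) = (k - 5)*(k + 3)*(k + 4)*(k + 2)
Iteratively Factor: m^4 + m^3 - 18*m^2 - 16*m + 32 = (m - 1)*(m^3 + 2*m^2 - 16*m - 32) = (m - 4)*(m - 1)*(m^2 + 6*m + 8) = (m - 4)*(m - 1)*(m + 2)*(m + 4)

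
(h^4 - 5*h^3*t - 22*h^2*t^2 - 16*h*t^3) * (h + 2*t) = h^5 - 3*h^4*t - 32*h^3*t^2 - 60*h^2*t^3 - 32*h*t^4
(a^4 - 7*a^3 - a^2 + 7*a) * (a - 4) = a^5 - 11*a^4 + 27*a^3 + 11*a^2 - 28*a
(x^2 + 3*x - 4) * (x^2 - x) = x^4 + 2*x^3 - 7*x^2 + 4*x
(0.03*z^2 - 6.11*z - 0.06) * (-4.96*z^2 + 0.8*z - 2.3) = -0.1488*z^4 + 30.3296*z^3 - 4.6594*z^2 + 14.005*z + 0.138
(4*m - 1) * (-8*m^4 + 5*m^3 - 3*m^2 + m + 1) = -32*m^5 + 28*m^4 - 17*m^3 + 7*m^2 + 3*m - 1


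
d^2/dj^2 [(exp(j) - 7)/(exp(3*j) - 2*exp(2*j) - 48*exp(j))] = (4*exp(5*j) - 69*exp(4*j) + 350*exp(3*j) + 464*exp(2*j) - 2016*exp(j) - 16128)*exp(-j)/(exp(6*j) - 6*exp(5*j) - 132*exp(4*j) + 568*exp(3*j) + 6336*exp(2*j) - 13824*exp(j) - 110592)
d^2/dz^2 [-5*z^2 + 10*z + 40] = -10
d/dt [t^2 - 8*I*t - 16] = 2*t - 8*I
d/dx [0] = 0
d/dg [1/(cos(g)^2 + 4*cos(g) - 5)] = 2*(cos(g) + 2)*sin(g)/(cos(g)^2 + 4*cos(g) - 5)^2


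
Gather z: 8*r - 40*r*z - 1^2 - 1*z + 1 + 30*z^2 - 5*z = 8*r + 30*z^2 + z*(-40*r - 6)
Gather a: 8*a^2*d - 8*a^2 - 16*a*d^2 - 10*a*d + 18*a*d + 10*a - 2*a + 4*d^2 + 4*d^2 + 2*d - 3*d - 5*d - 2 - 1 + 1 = a^2*(8*d - 8) + a*(-16*d^2 + 8*d + 8) + 8*d^2 - 6*d - 2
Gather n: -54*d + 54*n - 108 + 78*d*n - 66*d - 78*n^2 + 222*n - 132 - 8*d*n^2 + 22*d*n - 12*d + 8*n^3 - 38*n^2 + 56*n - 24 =-132*d + 8*n^3 + n^2*(-8*d - 116) + n*(100*d + 332) - 264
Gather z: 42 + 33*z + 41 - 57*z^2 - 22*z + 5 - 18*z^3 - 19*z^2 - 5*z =-18*z^3 - 76*z^2 + 6*z + 88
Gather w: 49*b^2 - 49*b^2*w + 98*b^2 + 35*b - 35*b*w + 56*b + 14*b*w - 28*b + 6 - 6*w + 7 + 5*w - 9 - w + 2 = 147*b^2 + 63*b + w*(-49*b^2 - 21*b - 2) + 6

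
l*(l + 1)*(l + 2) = l^3 + 3*l^2 + 2*l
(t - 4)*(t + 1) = t^2 - 3*t - 4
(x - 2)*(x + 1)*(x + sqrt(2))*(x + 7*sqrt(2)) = x^4 - x^3 + 8*sqrt(2)*x^3 - 8*sqrt(2)*x^2 + 12*x^2 - 16*sqrt(2)*x - 14*x - 28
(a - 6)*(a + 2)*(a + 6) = a^3 + 2*a^2 - 36*a - 72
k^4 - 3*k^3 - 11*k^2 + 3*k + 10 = (k - 5)*(k - 1)*(k + 1)*(k + 2)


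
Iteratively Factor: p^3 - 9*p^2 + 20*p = (p - 4)*(p^2 - 5*p) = p*(p - 4)*(p - 5)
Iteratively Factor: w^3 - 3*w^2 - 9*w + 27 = (w - 3)*(w^2 - 9) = (w - 3)*(w + 3)*(w - 3)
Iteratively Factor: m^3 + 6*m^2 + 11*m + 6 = (m + 1)*(m^2 + 5*m + 6) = (m + 1)*(m + 3)*(m + 2)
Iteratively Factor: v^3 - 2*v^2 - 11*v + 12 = (v + 3)*(v^2 - 5*v + 4) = (v - 4)*(v + 3)*(v - 1)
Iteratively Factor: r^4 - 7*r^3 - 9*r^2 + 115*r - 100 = (r + 4)*(r^3 - 11*r^2 + 35*r - 25) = (r - 5)*(r + 4)*(r^2 - 6*r + 5) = (r - 5)*(r - 1)*(r + 4)*(r - 5)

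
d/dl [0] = 0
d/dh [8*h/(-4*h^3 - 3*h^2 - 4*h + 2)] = 8*(8*h^3 + 3*h^2 + 2)/(16*h^6 + 24*h^5 + 41*h^4 + 8*h^3 + 4*h^2 - 16*h + 4)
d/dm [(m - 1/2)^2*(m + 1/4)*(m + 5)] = 4*m^3 + 51*m^2/4 - 15*m/2 + 1/16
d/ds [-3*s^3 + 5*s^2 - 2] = s*(10 - 9*s)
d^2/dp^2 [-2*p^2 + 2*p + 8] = -4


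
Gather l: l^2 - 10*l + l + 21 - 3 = l^2 - 9*l + 18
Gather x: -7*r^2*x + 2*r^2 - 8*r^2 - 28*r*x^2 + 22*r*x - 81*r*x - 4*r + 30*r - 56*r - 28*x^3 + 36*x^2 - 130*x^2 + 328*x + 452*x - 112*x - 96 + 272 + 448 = -6*r^2 - 30*r - 28*x^3 + x^2*(-28*r - 94) + x*(-7*r^2 - 59*r + 668) + 624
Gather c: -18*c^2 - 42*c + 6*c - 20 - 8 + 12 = -18*c^2 - 36*c - 16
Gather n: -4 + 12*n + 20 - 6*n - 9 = 6*n + 7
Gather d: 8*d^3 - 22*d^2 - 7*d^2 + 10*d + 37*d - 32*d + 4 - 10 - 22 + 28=8*d^3 - 29*d^2 + 15*d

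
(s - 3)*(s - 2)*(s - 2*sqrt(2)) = s^3 - 5*s^2 - 2*sqrt(2)*s^2 + 6*s + 10*sqrt(2)*s - 12*sqrt(2)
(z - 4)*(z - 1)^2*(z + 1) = z^4 - 5*z^3 + 3*z^2 + 5*z - 4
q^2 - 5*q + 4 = (q - 4)*(q - 1)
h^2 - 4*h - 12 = (h - 6)*(h + 2)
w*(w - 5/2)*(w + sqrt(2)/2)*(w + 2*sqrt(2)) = w^4 - 5*w^3/2 + 5*sqrt(2)*w^3/2 - 25*sqrt(2)*w^2/4 + 2*w^2 - 5*w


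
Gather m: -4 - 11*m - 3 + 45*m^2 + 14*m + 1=45*m^2 + 3*m - 6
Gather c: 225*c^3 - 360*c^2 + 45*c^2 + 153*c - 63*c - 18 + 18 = 225*c^3 - 315*c^2 + 90*c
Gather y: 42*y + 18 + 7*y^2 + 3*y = 7*y^2 + 45*y + 18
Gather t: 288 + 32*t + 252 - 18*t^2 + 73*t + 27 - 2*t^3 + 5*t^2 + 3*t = -2*t^3 - 13*t^2 + 108*t + 567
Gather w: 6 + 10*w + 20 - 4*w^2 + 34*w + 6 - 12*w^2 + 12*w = -16*w^2 + 56*w + 32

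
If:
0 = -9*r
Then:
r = 0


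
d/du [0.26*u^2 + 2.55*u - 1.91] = 0.52*u + 2.55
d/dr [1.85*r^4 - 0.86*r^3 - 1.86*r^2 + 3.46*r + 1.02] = 7.4*r^3 - 2.58*r^2 - 3.72*r + 3.46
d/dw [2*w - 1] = 2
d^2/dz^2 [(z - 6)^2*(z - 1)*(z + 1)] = 12*z^2 - 72*z + 70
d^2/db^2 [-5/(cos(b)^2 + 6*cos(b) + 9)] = 10*(-3*cos(b) + cos(2*b) - 2)/(cos(b) + 3)^4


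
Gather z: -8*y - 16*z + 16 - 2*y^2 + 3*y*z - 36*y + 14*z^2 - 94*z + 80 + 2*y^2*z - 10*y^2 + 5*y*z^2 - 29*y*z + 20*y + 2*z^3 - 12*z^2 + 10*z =-12*y^2 - 24*y + 2*z^3 + z^2*(5*y + 2) + z*(2*y^2 - 26*y - 100) + 96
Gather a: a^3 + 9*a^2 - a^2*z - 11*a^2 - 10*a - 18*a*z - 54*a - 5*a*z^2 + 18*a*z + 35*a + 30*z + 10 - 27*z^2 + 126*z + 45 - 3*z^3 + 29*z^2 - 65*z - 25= a^3 + a^2*(-z - 2) + a*(-5*z^2 - 29) - 3*z^3 + 2*z^2 + 91*z + 30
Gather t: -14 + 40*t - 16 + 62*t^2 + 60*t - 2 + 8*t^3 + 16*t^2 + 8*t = 8*t^3 + 78*t^2 + 108*t - 32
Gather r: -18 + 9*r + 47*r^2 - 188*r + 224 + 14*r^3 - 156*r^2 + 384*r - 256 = 14*r^3 - 109*r^2 + 205*r - 50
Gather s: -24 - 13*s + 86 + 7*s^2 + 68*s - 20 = 7*s^2 + 55*s + 42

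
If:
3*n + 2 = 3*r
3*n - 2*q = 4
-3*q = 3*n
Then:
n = 4/5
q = -4/5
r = 22/15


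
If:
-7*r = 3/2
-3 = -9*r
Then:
No Solution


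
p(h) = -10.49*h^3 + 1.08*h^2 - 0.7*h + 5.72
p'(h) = -31.47*h^2 + 2.16*h - 0.7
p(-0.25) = 6.13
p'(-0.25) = -3.21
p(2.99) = -267.12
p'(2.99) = -275.59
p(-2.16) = 117.99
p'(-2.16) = -152.19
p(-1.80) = 71.66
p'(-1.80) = -106.55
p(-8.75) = 7122.01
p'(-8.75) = -2429.02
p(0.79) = 0.67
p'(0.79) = -18.63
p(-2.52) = 182.21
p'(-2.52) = -205.99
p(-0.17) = 5.92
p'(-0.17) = -1.98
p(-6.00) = 2314.64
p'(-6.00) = -1146.58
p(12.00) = -17973.88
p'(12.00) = -4506.46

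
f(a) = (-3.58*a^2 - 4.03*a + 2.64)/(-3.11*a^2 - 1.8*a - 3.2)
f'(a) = (-7.16*a - 4.03)/(-3.11*a^2 - 1.8*a - 3.2) + (6.22*a + 1.8)*(-3.58*a^2 - 4.03*a + 2.64)/(-3.11*a^2 - 1.8*a - 3.2)^2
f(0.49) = 0.04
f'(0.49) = 1.52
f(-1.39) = -0.20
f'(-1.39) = -1.08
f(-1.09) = -0.56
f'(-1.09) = -1.33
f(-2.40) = 0.49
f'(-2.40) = -0.40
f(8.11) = 1.19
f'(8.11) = -0.00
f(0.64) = 0.25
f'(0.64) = 1.27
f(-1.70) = 0.09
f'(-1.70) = -0.80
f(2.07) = 1.04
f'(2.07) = 0.18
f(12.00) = 1.19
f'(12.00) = -0.00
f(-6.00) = 0.98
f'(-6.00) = -0.04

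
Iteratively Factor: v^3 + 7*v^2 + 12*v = (v)*(v^2 + 7*v + 12) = v*(v + 3)*(v + 4)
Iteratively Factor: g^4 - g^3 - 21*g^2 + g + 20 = (g - 5)*(g^3 + 4*g^2 - g - 4) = (g - 5)*(g + 1)*(g^2 + 3*g - 4) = (g - 5)*(g - 1)*(g + 1)*(g + 4)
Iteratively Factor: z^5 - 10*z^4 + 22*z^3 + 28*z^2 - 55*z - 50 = (z - 5)*(z^4 - 5*z^3 - 3*z^2 + 13*z + 10) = (z - 5)^2*(z^3 - 3*z - 2) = (z - 5)^2*(z - 2)*(z^2 + 2*z + 1) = (z - 5)^2*(z - 2)*(z + 1)*(z + 1)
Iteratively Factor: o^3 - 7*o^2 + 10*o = (o - 2)*(o^2 - 5*o) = o*(o - 2)*(o - 5)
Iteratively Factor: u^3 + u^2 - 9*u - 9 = (u + 3)*(u^2 - 2*u - 3) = (u - 3)*(u + 3)*(u + 1)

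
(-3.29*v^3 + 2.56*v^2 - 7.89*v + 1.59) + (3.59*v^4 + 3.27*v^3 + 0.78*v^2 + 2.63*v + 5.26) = 3.59*v^4 - 0.02*v^3 + 3.34*v^2 - 5.26*v + 6.85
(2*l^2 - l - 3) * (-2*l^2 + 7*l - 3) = -4*l^4 + 16*l^3 - 7*l^2 - 18*l + 9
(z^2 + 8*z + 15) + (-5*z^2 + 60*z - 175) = -4*z^2 + 68*z - 160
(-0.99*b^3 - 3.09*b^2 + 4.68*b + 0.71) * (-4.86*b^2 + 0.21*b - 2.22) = 4.8114*b^5 + 14.8095*b^4 - 21.1959*b^3 + 4.392*b^2 - 10.2405*b - 1.5762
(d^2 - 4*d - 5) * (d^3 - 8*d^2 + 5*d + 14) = d^5 - 12*d^4 + 32*d^3 + 34*d^2 - 81*d - 70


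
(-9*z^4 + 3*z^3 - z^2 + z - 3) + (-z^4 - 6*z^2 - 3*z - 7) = -10*z^4 + 3*z^3 - 7*z^2 - 2*z - 10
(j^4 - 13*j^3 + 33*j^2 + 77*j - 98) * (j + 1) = j^5 - 12*j^4 + 20*j^3 + 110*j^2 - 21*j - 98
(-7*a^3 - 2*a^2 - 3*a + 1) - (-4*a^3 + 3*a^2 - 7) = -3*a^3 - 5*a^2 - 3*a + 8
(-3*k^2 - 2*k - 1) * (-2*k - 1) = 6*k^3 + 7*k^2 + 4*k + 1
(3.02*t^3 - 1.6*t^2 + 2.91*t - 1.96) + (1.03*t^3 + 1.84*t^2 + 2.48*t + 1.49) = 4.05*t^3 + 0.24*t^2 + 5.39*t - 0.47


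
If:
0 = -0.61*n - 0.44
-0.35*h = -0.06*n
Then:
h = -0.12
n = -0.72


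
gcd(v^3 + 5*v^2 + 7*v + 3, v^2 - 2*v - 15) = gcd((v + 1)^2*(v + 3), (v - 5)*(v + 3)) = v + 3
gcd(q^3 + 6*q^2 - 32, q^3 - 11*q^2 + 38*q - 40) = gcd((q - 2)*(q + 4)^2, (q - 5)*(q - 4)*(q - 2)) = q - 2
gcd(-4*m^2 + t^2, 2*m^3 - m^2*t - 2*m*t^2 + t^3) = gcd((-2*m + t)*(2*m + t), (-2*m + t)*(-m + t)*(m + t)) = -2*m + t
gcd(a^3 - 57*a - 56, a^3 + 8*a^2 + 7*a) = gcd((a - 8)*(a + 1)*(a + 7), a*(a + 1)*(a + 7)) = a^2 + 8*a + 7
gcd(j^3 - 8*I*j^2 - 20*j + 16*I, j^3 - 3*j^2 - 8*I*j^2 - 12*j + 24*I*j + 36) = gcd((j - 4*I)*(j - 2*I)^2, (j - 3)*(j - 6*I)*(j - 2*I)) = j - 2*I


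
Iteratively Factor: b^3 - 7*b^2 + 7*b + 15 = (b + 1)*(b^2 - 8*b + 15) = (b - 5)*(b + 1)*(b - 3)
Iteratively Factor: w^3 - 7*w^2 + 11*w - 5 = (w - 5)*(w^2 - 2*w + 1) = (w - 5)*(w - 1)*(w - 1)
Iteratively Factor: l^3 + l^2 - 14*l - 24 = (l + 3)*(l^2 - 2*l - 8) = (l + 2)*(l + 3)*(l - 4)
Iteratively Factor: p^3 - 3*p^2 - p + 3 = (p + 1)*(p^2 - 4*p + 3) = (p - 1)*(p + 1)*(p - 3)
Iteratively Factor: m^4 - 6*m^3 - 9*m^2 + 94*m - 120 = (m + 4)*(m^3 - 10*m^2 + 31*m - 30) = (m - 3)*(m + 4)*(m^2 - 7*m + 10) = (m - 3)*(m - 2)*(m + 4)*(m - 5)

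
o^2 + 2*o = o*(o + 2)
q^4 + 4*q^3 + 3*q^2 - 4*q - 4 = (q - 1)*(q + 1)*(q + 2)^2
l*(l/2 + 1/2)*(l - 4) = l^3/2 - 3*l^2/2 - 2*l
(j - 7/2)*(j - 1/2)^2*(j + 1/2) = j^4 - 4*j^3 + 3*j^2/2 + j - 7/16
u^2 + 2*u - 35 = (u - 5)*(u + 7)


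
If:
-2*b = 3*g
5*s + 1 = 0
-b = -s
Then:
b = -1/5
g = 2/15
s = -1/5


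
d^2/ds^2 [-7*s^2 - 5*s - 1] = -14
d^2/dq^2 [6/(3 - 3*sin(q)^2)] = (12 - 8*cos(q)^2)/cos(q)^4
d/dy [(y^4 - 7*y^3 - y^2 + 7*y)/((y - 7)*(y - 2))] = 2*(y^3 - 3*y^2 + 1)/(y^2 - 4*y + 4)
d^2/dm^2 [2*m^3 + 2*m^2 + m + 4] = 12*m + 4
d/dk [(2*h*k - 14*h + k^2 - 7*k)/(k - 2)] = (10*h + k^2 - 4*k + 14)/(k^2 - 4*k + 4)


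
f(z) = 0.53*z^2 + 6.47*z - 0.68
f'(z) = 1.06*z + 6.47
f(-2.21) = -12.39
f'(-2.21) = 4.13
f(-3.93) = -17.92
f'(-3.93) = 2.30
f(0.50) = 2.69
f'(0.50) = 7.00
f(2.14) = 15.59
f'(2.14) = 8.74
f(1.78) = 12.52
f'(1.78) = 8.36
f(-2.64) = -14.07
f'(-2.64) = 3.67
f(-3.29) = -16.23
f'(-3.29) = 2.98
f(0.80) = 4.84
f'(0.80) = 7.32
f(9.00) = 100.48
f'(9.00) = 16.01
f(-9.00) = -15.98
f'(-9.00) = -3.07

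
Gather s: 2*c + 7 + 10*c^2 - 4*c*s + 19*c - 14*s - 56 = 10*c^2 + 21*c + s*(-4*c - 14) - 49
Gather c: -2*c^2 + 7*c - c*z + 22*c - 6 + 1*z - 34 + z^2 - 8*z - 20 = -2*c^2 + c*(29 - z) + z^2 - 7*z - 60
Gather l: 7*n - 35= 7*n - 35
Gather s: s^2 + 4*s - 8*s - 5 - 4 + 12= s^2 - 4*s + 3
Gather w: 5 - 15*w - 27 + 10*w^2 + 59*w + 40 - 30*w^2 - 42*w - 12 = -20*w^2 + 2*w + 6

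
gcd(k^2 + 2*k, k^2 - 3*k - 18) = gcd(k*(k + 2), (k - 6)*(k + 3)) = 1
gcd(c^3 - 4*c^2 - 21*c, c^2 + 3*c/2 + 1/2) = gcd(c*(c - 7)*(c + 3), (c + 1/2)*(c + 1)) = 1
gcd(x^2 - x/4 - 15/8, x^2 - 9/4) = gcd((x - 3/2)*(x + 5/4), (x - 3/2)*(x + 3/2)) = x - 3/2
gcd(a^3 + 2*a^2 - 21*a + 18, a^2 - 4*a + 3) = a^2 - 4*a + 3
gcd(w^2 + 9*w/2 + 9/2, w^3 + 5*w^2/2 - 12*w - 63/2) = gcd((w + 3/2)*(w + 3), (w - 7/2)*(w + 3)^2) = w + 3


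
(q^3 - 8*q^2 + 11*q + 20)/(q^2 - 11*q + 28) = (q^2 - 4*q - 5)/(q - 7)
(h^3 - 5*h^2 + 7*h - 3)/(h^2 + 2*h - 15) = (h^2 - 2*h + 1)/(h + 5)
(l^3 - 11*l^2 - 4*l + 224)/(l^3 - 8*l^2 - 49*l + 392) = (l + 4)/(l + 7)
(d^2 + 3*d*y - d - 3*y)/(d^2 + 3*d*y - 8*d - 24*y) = (d - 1)/(d - 8)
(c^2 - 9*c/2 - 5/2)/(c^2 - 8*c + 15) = (c + 1/2)/(c - 3)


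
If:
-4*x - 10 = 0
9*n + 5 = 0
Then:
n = -5/9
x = -5/2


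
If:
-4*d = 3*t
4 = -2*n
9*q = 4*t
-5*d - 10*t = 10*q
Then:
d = 0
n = -2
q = 0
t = 0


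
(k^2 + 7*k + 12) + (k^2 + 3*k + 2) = 2*k^2 + 10*k + 14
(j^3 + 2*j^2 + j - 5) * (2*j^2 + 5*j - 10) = 2*j^5 + 9*j^4 + 2*j^3 - 25*j^2 - 35*j + 50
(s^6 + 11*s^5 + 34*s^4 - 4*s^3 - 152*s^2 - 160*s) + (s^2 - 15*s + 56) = s^6 + 11*s^5 + 34*s^4 - 4*s^3 - 151*s^2 - 175*s + 56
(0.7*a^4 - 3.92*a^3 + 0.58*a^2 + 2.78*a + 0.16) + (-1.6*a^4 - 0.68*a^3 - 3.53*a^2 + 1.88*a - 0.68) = -0.9*a^4 - 4.6*a^3 - 2.95*a^2 + 4.66*a - 0.52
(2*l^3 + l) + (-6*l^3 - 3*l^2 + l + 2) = -4*l^3 - 3*l^2 + 2*l + 2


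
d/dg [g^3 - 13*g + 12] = 3*g^2 - 13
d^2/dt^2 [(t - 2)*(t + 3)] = 2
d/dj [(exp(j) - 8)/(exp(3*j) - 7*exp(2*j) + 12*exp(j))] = (-2*exp(3*j) + 31*exp(2*j) - 112*exp(j) + 96)*exp(-j)/(exp(4*j) - 14*exp(3*j) + 73*exp(2*j) - 168*exp(j) + 144)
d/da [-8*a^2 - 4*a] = -16*a - 4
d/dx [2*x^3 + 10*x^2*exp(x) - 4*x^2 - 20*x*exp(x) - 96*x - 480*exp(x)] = 10*x^2*exp(x) + 6*x^2 - 8*x - 500*exp(x) - 96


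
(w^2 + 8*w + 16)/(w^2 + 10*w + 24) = (w + 4)/(w + 6)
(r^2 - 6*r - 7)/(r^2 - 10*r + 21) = (r + 1)/(r - 3)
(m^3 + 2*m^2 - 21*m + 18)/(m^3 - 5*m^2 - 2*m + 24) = (m^2 + 5*m - 6)/(m^2 - 2*m - 8)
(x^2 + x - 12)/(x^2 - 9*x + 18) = (x + 4)/(x - 6)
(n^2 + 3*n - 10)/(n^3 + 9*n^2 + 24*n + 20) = (n - 2)/(n^2 + 4*n + 4)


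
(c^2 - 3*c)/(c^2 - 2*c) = (c - 3)/(c - 2)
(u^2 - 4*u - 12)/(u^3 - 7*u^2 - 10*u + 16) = (u - 6)/(u^2 - 9*u + 8)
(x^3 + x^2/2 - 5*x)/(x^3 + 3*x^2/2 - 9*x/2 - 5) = x/(x + 1)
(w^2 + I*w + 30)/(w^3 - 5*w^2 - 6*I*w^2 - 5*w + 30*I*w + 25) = (w + 6*I)/(w^2 - w*(5 + I) + 5*I)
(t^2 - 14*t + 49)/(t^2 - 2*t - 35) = (t - 7)/(t + 5)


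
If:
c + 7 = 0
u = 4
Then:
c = -7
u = 4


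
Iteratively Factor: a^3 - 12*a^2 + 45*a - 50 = (a - 2)*(a^2 - 10*a + 25) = (a - 5)*(a - 2)*(a - 5)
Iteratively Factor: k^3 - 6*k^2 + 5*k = (k)*(k^2 - 6*k + 5) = k*(k - 1)*(k - 5)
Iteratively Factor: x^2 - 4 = (x - 2)*(x + 2)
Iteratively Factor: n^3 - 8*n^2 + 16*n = (n - 4)*(n^2 - 4*n) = (n - 4)^2*(n)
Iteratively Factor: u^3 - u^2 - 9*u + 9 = (u - 3)*(u^2 + 2*u - 3) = (u - 3)*(u + 3)*(u - 1)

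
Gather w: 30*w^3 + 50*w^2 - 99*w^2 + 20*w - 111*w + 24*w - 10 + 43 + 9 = 30*w^3 - 49*w^2 - 67*w + 42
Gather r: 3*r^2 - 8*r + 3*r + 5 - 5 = 3*r^2 - 5*r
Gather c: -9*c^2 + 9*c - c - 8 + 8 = -9*c^2 + 8*c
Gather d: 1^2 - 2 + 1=0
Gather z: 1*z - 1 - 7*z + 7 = 6 - 6*z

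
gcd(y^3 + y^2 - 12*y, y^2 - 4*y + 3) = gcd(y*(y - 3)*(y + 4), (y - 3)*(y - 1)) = y - 3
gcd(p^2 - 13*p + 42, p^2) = 1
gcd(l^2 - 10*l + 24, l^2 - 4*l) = l - 4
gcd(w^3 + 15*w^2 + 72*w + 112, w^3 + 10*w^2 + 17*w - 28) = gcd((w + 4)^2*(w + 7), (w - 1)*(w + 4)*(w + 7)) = w^2 + 11*w + 28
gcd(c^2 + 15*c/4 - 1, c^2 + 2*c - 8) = c + 4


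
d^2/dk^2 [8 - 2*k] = 0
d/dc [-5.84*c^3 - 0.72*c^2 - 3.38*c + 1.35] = -17.52*c^2 - 1.44*c - 3.38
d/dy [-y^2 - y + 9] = -2*y - 1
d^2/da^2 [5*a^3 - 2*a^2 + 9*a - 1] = 30*a - 4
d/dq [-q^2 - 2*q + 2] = -2*q - 2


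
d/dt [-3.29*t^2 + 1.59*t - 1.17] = 1.59 - 6.58*t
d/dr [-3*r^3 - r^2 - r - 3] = -9*r^2 - 2*r - 1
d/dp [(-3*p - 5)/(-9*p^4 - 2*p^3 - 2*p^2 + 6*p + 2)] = (-81*p^4 - 192*p^3 - 36*p^2 - 20*p + 24)/(81*p^8 + 36*p^7 + 40*p^6 - 100*p^5 - 56*p^4 - 32*p^3 + 28*p^2 + 24*p + 4)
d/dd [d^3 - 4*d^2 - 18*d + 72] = 3*d^2 - 8*d - 18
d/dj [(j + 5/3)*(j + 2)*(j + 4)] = 3*j^2 + 46*j/3 + 18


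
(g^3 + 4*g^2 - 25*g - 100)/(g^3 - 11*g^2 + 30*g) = (g^2 + 9*g + 20)/(g*(g - 6))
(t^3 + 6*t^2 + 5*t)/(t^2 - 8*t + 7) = t*(t^2 + 6*t + 5)/(t^2 - 8*t + 7)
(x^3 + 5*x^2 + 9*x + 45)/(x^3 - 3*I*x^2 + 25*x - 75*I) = (x^2 + x*(5 + 3*I) + 15*I)/(x^2 + 25)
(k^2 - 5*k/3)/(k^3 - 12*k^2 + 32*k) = (k - 5/3)/(k^2 - 12*k + 32)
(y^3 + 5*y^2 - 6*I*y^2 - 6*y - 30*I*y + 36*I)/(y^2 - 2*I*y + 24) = (y^2 + 5*y - 6)/(y + 4*I)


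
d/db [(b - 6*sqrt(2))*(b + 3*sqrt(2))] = 2*b - 3*sqrt(2)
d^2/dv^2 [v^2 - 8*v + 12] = 2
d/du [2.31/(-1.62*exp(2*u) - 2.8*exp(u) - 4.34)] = (7.4844*exp(u) + 6.468)*exp(u)/(1.62*exp(2*u) + 2.8*exp(u) + 4.34)^2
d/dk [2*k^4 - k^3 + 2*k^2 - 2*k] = 8*k^3 - 3*k^2 + 4*k - 2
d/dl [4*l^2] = 8*l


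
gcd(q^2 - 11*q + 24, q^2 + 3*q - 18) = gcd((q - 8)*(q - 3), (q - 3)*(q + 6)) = q - 3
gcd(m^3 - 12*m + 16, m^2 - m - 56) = 1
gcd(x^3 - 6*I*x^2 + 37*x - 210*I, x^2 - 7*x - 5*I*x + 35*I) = x - 5*I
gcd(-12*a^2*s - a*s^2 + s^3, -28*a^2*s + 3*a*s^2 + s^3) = -4*a*s + s^2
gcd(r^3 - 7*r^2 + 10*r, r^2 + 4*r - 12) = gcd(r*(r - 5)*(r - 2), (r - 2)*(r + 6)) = r - 2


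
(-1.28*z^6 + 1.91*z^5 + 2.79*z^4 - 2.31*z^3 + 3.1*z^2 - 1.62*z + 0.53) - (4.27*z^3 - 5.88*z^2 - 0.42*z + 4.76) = -1.28*z^6 + 1.91*z^5 + 2.79*z^4 - 6.58*z^3 + 8.98*z^2 - 1.2*z - 4.23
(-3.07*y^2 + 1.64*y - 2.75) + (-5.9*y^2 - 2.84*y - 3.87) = -8.97*y^2 - 1.2*y - 6.62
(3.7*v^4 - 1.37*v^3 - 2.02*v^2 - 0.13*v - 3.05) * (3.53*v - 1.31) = 13.061*v^5 - 9.6831*v^4 - 5.3359*v^3 + 2.1873*v^2 - 10.5962*v + 3.9955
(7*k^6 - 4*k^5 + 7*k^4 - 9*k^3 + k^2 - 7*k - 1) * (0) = 0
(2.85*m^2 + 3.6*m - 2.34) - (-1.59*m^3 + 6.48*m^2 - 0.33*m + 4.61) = 1.59*m^3 - 3.63*m^2 + 3.93*m - 6.95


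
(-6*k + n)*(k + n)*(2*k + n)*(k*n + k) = -12*k^4*n - 12*k^4 - 16*k^3*n^2 - 16*k^3*n - 3*k^2*n^3 - 3*k^2*n^2 + k*n^4 + k*n^3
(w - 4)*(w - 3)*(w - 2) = w^3 - 9*w^2 + 26*w - 24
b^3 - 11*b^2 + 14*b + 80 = (b - 8)*(b - 5)*(b + 2)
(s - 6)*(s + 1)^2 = s^3 - 4*s^2 - 11*s - 6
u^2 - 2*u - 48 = (u - 8)*(u + 6)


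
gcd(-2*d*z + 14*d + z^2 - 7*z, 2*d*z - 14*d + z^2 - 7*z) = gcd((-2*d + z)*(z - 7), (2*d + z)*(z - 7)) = z - 7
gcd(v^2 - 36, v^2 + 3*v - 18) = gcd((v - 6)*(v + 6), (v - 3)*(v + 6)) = v + 6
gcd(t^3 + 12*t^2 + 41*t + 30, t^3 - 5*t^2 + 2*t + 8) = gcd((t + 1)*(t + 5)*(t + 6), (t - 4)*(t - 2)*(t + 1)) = t + 1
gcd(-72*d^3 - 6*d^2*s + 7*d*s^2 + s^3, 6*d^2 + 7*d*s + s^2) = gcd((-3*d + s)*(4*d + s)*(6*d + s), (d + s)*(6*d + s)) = 6*d + s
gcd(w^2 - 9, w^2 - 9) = w^2 - 9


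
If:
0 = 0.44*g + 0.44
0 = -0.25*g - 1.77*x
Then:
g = -1.00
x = 0.14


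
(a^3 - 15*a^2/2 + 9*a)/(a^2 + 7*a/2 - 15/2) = a*(a - 6)/(a + 5)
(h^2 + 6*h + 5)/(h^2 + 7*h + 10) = (h + 1)/(h + 2)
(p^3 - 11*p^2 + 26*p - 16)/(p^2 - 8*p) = p - 3 + 2/p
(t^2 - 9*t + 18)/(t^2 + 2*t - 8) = (t^2 - 9*t + 18)/(t^2 + 2*t - 8)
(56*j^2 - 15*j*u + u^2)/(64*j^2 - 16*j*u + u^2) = (-7*j + u)/(-8*j + u)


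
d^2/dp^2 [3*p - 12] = 0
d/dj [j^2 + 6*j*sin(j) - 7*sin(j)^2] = 6*j*cos(j) + 2*j + 6*sin(j) - 7*sin(2*j)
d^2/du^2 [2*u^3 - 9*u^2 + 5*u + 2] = 12*u - 18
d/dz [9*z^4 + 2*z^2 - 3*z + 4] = 36*z^3 + 4*z - 3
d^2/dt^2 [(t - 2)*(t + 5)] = 2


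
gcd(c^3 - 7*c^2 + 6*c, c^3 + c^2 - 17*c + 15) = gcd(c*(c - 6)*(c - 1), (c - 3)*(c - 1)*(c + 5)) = c - 1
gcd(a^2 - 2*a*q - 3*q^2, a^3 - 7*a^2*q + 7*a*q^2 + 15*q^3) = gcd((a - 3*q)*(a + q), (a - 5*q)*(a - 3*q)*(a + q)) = -a^2 + 2*a*q + 3*q^2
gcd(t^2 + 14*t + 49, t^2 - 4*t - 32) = 1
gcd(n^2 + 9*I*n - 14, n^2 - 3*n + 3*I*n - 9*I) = 1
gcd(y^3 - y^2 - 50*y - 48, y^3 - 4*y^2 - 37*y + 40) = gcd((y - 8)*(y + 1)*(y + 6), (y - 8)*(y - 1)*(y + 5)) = y - 8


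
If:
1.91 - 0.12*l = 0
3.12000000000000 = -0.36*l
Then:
No Solution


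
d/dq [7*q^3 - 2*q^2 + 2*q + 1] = 21*q^2 - 4*q + 2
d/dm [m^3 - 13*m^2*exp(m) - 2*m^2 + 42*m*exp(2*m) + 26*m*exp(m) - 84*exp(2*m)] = -13*m^2*exp(m) + 3*m^2 + 84*m*exp(2*m) - 4*m - 126*exp(2*m) + 26*exp(m)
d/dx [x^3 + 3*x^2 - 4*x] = 3*x^2 + 6*x - 4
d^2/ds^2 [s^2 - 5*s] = 2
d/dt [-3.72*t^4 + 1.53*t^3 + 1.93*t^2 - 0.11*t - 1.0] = -14.88*t^3 + 4.59*t^2 + 3.86*t - 0.11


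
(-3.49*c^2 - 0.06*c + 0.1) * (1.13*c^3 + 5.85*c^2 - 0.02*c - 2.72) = -3.9437*c^5 - 20.4843*c^4 - 0.1682*c^3 + 10.079*c^2 + 0.1612*c - 0.272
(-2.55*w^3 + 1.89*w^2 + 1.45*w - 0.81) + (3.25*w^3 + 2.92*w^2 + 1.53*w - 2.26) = 0.7*w^3 + 4.81*w^2 + 2.98*w - 3.07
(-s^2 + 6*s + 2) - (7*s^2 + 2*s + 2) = -8*s^2 + 4*s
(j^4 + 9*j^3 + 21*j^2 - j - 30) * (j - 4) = j^5 + 5*j^4 - 15*j^3 - 85*j^2 - 26*j + 120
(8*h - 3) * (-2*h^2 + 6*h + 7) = -16*h^3 + 54*h^2 + 38*h - 21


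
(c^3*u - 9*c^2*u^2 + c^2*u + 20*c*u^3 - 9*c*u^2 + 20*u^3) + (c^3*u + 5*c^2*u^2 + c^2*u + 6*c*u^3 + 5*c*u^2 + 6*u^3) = 2*c^3*u - 4*c^2*u^2 + 2*c^2*u + 26*c*u^3 - 4*c*u^2 + 26*u^3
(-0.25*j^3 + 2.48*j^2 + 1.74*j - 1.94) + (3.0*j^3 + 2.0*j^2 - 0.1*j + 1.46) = 2.75*j^3 + 4.48*j^2 + 1.64*j - 0.48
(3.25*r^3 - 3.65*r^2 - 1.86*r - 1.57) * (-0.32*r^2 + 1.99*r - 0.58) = -1.04*r^5 + 7.6355*r^4 - 8.5533*r^3 - 1.082*r^2 - 2.0455*r + 0.9106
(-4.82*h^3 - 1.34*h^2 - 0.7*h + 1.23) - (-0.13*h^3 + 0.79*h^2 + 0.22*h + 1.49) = -4.69*h^3 - 2.13*h^2 - 0.92*h - 0.26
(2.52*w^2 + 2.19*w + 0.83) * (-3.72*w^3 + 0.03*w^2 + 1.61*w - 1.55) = -9.3744*w^5 - 8.0712*w^4 + 1.0353*w^3 - 0.3552*w^2 - 2.0582*w - 1.2865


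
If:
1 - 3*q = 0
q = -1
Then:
No Solution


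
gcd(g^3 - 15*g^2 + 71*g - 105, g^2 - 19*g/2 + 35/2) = g - 7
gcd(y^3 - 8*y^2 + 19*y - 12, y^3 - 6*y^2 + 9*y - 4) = y^2 - 5*y + 4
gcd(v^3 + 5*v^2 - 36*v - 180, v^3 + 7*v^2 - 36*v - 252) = v^2 - 36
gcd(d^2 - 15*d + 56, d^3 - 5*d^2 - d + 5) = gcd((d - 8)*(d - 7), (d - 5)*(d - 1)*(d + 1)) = 1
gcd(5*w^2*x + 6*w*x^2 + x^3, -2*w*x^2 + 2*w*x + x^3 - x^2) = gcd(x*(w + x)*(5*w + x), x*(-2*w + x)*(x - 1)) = x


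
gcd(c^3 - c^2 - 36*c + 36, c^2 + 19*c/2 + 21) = c + 6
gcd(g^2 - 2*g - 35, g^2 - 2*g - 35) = g^2 - 2*g - 35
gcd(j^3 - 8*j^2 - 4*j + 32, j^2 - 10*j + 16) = j^2 - 10*j + 16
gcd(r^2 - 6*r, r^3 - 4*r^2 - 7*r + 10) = 1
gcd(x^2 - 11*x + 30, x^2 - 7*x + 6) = x - 6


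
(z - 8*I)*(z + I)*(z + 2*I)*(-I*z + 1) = -I*z^4 - 4*z^3 - 27*I*z^2 + 38*z + 16*I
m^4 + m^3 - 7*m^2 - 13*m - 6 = (m - 3)*(m + 1)^2*(m + 2)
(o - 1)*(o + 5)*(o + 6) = o^3 + 10*o^2 + 19*o - 30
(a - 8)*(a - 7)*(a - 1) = a^3 - 16*a^2 + 71*a - 56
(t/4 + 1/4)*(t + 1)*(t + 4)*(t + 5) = t^4/4 + 11*t^3/4 + 39*t^2/4 + 49*t/4 + 5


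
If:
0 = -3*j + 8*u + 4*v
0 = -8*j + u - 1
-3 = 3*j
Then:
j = -1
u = -7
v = 53/4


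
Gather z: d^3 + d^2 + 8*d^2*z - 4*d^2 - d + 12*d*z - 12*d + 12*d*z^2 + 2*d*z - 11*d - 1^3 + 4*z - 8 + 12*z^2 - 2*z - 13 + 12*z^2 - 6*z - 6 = d^3 - 3*d^2 - 24*d + z^2*(12*d + 24) + z*(8*d^2 + 14*d - 4) - 28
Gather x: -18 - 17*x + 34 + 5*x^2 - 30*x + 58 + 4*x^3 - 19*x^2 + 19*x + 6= 4*x^3 - 14*x^2 - 28*x + 80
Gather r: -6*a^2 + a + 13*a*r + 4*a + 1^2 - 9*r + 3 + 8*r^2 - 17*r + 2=-6*a^2 + 5*a + 8*r^2 + r*(13*a - 26) + 6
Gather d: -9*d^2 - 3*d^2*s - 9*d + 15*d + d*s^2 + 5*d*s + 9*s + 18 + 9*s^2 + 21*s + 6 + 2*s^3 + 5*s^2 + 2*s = d^2*(-3*s - 9) + d*(s^2 + 5*s + 6) + 2*s^3 + 14*s^2 + 32*s + 24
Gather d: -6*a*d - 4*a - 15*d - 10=-4*a + d*(-6*a - 15) - 10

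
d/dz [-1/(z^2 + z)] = (2*z + 1)/(z^2*(z + 1)^2)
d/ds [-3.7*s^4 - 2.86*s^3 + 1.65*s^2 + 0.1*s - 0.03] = -14.8*s^3 - 8.58*s^2 + 3.3*s + 0.1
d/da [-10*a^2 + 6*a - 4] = 6 - 20*a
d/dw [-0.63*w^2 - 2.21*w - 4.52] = -1.26*w - 2.21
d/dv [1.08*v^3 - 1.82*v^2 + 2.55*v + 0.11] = 3.24*v^2 - 3.64*v + 2.55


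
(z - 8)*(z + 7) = z^2 - z - 56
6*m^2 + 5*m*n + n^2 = (2*m + n)*(3*m + n)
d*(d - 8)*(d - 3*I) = d^3 - 8*d^2 - 3*I*d^2 + 24*I*d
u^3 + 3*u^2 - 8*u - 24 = (u + 3)*(u - 2*sqrt(2))*(u + 2*sqrt(2))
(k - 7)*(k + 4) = k^2 - 3*k - 28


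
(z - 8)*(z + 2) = z^2 - 6*z - 16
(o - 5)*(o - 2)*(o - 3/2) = o^3 - 17*o^2/2 + 41*o/2 - 15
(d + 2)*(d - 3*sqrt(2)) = d^2 - 3*sqrt(2)*d + 2*d - 6*sqrt(2)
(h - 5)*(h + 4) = h^2 - h - 20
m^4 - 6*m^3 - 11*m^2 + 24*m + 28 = (m - 7)*(m - 2)*(m + 1)*(m + 2)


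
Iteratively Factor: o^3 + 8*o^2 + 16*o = (o)*(o^2 + 8*o + 16) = o*(o + 4)*(o + 4)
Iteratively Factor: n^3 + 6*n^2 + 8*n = (n)*(n^2 + 6*n + 8) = n*(n + 2)*(n + 4)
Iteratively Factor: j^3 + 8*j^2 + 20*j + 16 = (j + 4)*(j^2 + 4*j + 4) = (j + 2)*(j + 4)*(j + 2)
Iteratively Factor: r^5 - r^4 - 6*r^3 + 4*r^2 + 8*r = (r + 1)*(r^4 - 2*r^3 - 4*r^2 + 8*r) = (r - 2)*(r + 1)*(r^3 - 4*r) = (r - 2)*(r + 1)*(r + 2)*(r^2 - 2*r) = (r - 2)^2*(r + 1)*(r + 2)*(r)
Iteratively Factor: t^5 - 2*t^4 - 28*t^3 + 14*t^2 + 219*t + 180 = (t + 1)*(t^4 - 3*t^3 - 25*t^2 + 39*t + 180) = (t + 1)*(t + 3)*(t^3 - 6*t^2 - 7*t + 60) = (t - 4)*(t + 1)*(t + 3)*(t^2 - 2*t - 15) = (t - 5)*(t - 4)*(t + 1)*(t + 3)*(t + 3)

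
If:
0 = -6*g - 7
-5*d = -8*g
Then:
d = -28/15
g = -7/6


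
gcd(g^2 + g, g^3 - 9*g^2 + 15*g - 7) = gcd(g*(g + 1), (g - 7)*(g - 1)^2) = 1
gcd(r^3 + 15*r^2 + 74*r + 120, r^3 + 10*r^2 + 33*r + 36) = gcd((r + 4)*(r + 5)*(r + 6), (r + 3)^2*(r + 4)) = r + 4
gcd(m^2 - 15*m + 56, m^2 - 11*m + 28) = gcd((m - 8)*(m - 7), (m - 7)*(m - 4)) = m - 7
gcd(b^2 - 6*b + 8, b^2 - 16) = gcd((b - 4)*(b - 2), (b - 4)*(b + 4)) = b - 4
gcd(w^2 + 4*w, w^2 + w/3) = w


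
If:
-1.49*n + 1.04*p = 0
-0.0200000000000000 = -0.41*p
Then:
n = 0.03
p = 0.05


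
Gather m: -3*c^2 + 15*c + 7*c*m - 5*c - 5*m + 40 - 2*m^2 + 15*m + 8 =-3*c^2 + 10*c - 2*m^2 + m*(7*c + 10) + 48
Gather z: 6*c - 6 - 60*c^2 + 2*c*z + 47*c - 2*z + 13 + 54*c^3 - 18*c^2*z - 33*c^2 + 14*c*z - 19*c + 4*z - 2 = 54*c^3 - 93*c^2 + 34*c + z*(-18*c^2 + 16*c + 2) + 5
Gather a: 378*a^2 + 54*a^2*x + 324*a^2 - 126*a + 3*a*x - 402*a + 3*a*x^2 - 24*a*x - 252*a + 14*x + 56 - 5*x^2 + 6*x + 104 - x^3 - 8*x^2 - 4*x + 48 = a^2*(54*x + 702) + a*(3*x^2 - 21*x - 780) - x^3 - 13*x^2 + 16*x + 208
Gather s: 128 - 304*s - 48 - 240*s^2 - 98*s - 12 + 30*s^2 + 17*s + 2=-210*s^2 - 385*s + 70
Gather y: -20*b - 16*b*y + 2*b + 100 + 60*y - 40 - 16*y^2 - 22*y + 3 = -18*b - 16*y^2 + y*(38 - 16*b) + 63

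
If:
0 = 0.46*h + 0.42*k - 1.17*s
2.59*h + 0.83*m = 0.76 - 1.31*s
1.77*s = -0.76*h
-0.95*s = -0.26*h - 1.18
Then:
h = -1.77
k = 4.05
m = 5.23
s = 0.76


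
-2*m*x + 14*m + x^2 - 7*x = (-2*m + x)*(x - 7)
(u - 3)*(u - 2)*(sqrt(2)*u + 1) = sqrt(2)*u^3 - 5*sqrt(2)*u^2 + u^2 - 5*u + 6*sqrt(2)*u + 6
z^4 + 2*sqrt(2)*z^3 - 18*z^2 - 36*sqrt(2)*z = z*(z - 3*sqrt(2))*(z + 2*sqrt(2))*(z + 3*sqrt(2))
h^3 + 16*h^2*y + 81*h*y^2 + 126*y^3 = (h + 3*y)*(h + 6*y)*(h + 7*y)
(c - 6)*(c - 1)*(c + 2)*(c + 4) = c^4 - c^3 - 28*c^2 - 20*c + 48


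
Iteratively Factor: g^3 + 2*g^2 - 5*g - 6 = (g - 2)*(g^2 + 4*g + 3) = (g - 2)*(g + 1)*(g + 3)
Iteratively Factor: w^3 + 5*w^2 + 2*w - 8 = (w + 2)*(w^2 + 3*w - 4) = (w - 1)*(w + 2)*(w + 4)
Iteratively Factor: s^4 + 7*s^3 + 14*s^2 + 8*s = (s + 4)*(s^3 + 3*s^2 + 2*s) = (s + 2)*(s + 4)*(s^2 + s) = s*(s + 2)*(s + 4)*(s + 1)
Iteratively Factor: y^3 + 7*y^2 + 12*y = (y + 3)*(y^2 + 4*y) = y*(y + 3)*(y + 4)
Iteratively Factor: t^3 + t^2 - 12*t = (t + 4)*(t^2 - 3*t) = (t - 3)*(t + 4)*(t)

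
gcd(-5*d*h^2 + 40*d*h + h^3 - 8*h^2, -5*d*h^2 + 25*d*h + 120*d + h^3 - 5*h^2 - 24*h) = 5*d*h - 40*d - h^2 + 8*h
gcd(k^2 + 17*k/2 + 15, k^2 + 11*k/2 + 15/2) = k + 5/2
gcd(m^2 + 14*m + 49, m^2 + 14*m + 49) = m^2 + 14*m + 49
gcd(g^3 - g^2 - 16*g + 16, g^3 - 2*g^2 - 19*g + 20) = g^2 + 3*g - 4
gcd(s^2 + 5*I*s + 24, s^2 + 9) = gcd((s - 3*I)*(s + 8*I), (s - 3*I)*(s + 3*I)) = s - 3*I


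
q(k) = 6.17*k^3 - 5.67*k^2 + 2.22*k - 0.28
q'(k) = 18.51*k^2 - 11.34*k + 2.22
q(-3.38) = -310.81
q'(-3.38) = 252.01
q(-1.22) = -22.63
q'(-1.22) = 43.61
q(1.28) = 6.21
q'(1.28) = 18.03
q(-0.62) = -5.31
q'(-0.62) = 16.37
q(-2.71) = -170.74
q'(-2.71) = 168.89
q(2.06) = 34.17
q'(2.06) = 57.41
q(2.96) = 116.63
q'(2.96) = 130.83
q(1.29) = 6.39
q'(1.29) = 18.39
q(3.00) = 121.94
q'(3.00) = 134.79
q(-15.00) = -22133.08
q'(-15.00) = 4337.07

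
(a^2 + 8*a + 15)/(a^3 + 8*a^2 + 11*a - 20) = (a + 3)/(a^2 + 3*a - 4)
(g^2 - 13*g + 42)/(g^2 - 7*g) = (g - 6)/g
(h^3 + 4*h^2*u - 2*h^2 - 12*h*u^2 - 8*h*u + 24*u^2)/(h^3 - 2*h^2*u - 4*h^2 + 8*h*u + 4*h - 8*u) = (h + 6*u)/(h - 2)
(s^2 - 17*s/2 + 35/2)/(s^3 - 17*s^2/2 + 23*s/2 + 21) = (s - 5)/(s^2 - 5*s - 6)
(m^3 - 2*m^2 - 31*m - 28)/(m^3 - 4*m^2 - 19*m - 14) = (m + 4)/(m + 2)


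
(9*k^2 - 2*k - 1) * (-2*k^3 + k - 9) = -18*k^5 + 4*k^4 + 11*k^3 - 83*k^2 + 17*k + 9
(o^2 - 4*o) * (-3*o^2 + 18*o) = -3*o^4 + 30*o^3 - 72*o^2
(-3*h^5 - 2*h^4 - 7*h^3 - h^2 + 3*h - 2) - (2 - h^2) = -3*h^5 - 2*h^4 - 7*h^3 + 3*h - 4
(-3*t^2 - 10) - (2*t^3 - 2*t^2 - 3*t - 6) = -2*t^3 - t^2 + 3*t - 4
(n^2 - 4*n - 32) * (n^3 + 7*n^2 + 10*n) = n^5 + 3*n^4 - 50*n^3 - 264*n^2 - 320*n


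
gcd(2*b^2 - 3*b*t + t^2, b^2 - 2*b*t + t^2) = -b + t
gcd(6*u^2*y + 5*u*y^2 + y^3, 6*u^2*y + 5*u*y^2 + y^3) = 6*u^2*y + 5*u*y^2 + y^3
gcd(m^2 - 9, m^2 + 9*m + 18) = m + 3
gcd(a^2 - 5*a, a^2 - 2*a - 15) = a - 5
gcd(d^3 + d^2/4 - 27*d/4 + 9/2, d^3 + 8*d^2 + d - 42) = d^2 + d - 6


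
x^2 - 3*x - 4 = (x - 4)*(x + 1)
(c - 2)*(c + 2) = c^2 - 4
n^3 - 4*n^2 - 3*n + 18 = (n - 3)^2*(n + 2)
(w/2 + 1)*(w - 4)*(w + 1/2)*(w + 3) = w^4/2 + 3*w^3/4 - 27*w^2/4 - 31*w/2 - 6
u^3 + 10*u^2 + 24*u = u*(u + 4)*(u + 6)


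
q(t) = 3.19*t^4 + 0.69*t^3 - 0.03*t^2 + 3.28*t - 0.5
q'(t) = 12.76*t^3 + 2.07*t^2 - 0.06*t + 3.28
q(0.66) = 2.46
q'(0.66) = 7.81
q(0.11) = -0.14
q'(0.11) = 3.32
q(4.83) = 1828.51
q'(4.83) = 1489.06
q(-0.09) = -0.80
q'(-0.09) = 3.29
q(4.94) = 1997.91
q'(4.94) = 1591.77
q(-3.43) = 401.59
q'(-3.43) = -487.07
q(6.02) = 4358.33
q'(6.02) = 2861.75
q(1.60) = 28.40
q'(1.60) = 60.75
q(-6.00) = 3963.94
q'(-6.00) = -2678.00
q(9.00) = 21459.19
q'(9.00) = 9472.45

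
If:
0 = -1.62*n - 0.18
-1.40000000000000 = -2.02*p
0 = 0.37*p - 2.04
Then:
No Solution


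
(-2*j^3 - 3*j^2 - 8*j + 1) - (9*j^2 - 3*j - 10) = -2*j^3 - 12*j^2 - 5*j + 11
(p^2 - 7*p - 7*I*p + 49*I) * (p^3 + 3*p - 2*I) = p^5 - 7*p^4 - 7*I*p^4 + 3*p^3 + 49*I*p^3 - 21*p^2 - 23*I*p^2 - 14*p + 161*I*p + 98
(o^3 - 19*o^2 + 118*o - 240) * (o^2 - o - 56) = o^5 - 20*o^4 + 81*o^3 + 706*o^2 - 6368*o + 13440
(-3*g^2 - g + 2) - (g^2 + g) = -4*g^2 - 2*g + 2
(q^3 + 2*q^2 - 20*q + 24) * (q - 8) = q^4 - 6*q^3 - 36*q^2 + 184*q - 192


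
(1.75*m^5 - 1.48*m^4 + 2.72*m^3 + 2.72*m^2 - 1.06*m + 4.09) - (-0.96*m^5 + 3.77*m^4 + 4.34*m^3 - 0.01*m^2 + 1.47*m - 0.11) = 2.71*m^5 - 5.25*m^4 - 1.62*m^3 + 2.73*m^2 - 2.53*m + 4.2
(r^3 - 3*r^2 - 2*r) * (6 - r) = -r^4 + 9*r^3 - 16*r^2 - 12*r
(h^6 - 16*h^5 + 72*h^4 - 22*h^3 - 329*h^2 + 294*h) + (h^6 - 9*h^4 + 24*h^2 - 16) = 2*h^6 - 16*h^5 + 63*h^4 - 22*h^3 - 305*h^2 + 294*h - 16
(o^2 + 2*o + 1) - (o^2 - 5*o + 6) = 7*o - 5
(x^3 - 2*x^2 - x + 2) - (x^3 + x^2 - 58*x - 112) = -3*x^2 + 57*x + 114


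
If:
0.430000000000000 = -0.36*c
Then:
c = -1.19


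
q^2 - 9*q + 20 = (q - 5)*(q - 4)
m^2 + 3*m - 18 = (m - 3)*(m + 6)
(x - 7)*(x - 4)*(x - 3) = x^3 - 14*x^2 + 61*x - 84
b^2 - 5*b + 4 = (b - 4)*(b - 1)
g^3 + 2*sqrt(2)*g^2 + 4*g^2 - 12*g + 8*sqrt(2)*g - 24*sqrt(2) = (g - 2)*(g + 6)*(g + 2*sqrt(2))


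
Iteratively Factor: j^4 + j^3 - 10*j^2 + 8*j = (j - 2)*(j^3 + 3*j^2 - 4*j) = (j - 2)*(j + 4)*(j^2 - j) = j*(j - 2)*(j + 4)*(j - 1)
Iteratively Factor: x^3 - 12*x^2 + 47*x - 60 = (x - 4)*(x^2 - 8*x + 15) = (x - 4)*(x - 3)*(x - 5)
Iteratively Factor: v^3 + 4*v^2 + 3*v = (v)*(v^2 + 4*v + 3) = v*(v + 3)*(v + 1)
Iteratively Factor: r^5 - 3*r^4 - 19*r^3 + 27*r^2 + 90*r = (r + 2)*(r^4 - 5*r^3 - 9*r^2 + 45*r) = (r - 3)*(r + 2)*(r^3 - 2*r^2 - 15*r) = (r - 3)*(r + 2)*(r + 3)*(r^2 - 5*r) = (r - 5)*(r - 3)*(r + 2)*(r + 3)*(r)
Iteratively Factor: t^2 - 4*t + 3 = (t - 1)*(t - 3)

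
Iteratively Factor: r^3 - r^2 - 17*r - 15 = (r + 3)*(r^2 - 4*r - 5) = (r + 1)*(r + 3)*(r - 5)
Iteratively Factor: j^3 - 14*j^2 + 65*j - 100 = (j - 5)*(j^2 - 9*j + 20) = (j - 5)*(j - 4)*(j - 5)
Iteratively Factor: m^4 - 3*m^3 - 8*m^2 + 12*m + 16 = (m + 1)*(m^3 - 4*m^2 - 4*m + 16) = (m + 1)*(m + 2)*(m^2 - 6*m + 8) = (m - 2)*(m + 1)*(m + 2)*(m - 4)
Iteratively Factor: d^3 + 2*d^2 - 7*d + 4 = (d - 1)*(d^2 + 3*d - 4) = (d - 1)*(d + 4)*(d - 1)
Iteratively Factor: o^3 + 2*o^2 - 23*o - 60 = (o + 4)*(o^2 - 2*o - 15) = (o - 5)*(o + 4)*(o + 3)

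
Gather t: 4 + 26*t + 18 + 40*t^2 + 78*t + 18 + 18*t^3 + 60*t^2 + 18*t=18*t^3 + 100*t^2 + 122*t + 40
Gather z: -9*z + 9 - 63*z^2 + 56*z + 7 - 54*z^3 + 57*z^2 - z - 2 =-54*z^3 - 6*z^2 + 46*z + 14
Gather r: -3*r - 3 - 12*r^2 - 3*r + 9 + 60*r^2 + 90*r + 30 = 48*r^2 + 84*r + 36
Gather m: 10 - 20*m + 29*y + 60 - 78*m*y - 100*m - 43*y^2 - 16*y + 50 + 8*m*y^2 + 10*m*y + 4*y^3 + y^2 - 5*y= m*(8*y^2 - 68*y - 120) + 4*y^3 - 42*y^2 + 8*y + 120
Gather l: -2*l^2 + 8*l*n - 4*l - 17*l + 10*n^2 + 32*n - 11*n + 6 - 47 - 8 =-2*l^2 + l*(8*n - 21) + 10*n^2 + 21*n - 49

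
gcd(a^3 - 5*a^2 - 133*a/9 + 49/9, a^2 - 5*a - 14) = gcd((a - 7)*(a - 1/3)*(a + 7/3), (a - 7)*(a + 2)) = a - 7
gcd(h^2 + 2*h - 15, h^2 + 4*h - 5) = h + 5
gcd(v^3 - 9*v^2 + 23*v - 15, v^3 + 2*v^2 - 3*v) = v - 1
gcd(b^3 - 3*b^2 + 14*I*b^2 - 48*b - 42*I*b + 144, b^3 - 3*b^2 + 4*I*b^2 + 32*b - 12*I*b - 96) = b^2 + b*(-3 + 8*I) - 24*I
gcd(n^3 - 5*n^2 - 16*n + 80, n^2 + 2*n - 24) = n - 4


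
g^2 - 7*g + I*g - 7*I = (g - 7)*(g + I)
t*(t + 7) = t^2 + 7*t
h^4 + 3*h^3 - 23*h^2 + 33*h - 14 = (h - 2)*(h - 1)^2*(h + 7)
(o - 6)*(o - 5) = o^2 - 11*o + 30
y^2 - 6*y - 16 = (y - 8)*(y + 2)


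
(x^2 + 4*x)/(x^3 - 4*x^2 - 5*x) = (x + 4)/(x^2 - 4*x - 5)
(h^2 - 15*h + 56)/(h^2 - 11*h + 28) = (h - 8)/(h - 4)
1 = 1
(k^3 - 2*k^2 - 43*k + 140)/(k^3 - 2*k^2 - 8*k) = (k^2 + 2*k - 35)/(k*(k + 2))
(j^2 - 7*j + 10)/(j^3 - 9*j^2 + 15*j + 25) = (j - 2)/(j^2 - 4*j - 5)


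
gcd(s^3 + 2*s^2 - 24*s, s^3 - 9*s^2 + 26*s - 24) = s - 4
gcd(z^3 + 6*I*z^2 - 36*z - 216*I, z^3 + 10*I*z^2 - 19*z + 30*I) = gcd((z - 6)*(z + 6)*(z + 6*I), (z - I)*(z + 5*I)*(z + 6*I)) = z + 6*I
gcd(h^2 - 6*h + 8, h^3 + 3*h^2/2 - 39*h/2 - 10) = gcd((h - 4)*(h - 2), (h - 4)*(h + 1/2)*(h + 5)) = h - 4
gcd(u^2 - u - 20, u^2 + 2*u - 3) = 1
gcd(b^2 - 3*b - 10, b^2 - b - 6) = b + 2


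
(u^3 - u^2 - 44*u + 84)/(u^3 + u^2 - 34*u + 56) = (u - 6)/(u - 4)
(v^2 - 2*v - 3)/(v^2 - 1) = (v - 3)/(v - 1)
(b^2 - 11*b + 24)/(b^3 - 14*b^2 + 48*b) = (b - 3)/(b*(b - 6))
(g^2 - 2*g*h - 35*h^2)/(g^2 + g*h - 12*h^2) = (g^2 - 2*g*h - 35*h^2)/(g^2 + g*h - 12*h^2)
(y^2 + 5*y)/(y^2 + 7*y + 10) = y/(y + 2)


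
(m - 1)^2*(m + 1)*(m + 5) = m^4 + 4*m^3 - 6*m^2 - 4*m + 5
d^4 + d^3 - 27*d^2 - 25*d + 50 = (d - 5)*(d - 1)*(d + 2)*(d + 5)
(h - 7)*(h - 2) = h^2 - 9*h + 14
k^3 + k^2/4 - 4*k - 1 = (k - 2)*(k + 1/4)*(k + 2)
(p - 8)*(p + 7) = p^2 - p - 56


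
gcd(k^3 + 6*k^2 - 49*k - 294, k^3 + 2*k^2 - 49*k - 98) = k^2 - 49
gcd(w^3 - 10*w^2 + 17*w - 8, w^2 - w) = w - 1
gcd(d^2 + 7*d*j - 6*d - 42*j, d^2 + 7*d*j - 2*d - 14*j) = d + 7*j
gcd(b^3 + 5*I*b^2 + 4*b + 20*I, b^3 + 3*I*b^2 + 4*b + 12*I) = b^2 + 4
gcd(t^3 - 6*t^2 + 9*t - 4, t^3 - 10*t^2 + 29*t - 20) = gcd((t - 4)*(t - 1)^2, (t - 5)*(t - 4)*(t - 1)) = t^2 - 5*t + 4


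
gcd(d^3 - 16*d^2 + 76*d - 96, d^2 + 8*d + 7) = 1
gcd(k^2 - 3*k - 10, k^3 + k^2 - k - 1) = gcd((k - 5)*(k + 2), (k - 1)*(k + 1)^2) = 1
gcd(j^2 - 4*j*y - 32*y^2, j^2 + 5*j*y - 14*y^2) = 1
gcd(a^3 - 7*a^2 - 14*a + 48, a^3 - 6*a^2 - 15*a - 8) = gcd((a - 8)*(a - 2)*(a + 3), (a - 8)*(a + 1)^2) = a - 8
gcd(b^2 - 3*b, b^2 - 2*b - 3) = b - 3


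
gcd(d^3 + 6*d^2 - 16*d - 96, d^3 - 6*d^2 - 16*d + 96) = d^2 - 16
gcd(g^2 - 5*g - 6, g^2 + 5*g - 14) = 1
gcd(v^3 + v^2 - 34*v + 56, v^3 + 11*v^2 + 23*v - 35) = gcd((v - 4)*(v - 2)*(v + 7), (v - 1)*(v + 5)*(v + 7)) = v + 7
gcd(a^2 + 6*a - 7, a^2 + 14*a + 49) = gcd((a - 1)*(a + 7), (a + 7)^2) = a + 7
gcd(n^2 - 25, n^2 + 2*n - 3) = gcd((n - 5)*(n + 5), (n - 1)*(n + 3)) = 1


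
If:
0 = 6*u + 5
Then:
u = -5/6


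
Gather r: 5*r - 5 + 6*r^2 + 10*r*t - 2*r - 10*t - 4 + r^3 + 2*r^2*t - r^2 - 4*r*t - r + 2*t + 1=r^3 + r^2*(2*t + 5) + r*(6*t + 2) - 8*t - 8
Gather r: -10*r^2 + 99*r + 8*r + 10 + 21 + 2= -10*r^2 + 107*r + 33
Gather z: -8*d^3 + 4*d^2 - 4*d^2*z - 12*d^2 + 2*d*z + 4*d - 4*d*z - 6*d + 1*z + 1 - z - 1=-8*d^3 - 8*d^2 - 2*d + z*(-4*d^2 - 2*d)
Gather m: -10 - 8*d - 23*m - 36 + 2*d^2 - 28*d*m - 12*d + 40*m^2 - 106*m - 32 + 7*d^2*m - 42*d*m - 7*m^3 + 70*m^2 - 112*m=2*d^2 - 20*d - 7*m^3 + 110*m^2 + m*(7*d^2 - 70*d - 241) - 78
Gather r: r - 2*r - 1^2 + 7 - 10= -r - 4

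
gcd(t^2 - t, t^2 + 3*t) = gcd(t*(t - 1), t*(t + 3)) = t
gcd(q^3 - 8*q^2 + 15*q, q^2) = q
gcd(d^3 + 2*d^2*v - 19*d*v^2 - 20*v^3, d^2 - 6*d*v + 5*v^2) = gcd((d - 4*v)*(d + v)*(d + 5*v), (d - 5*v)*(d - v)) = 1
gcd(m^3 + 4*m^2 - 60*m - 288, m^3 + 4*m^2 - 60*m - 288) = m^3 + 4*m^2 - 60*m - 288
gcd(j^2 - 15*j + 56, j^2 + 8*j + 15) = 1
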